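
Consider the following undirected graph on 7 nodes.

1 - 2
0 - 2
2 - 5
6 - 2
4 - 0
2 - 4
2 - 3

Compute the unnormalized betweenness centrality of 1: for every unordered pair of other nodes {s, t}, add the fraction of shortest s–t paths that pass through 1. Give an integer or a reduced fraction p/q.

0

No shortest path between any pair of other nodes passes through 1.
Summing the contributions gives betweenness(1) = 0.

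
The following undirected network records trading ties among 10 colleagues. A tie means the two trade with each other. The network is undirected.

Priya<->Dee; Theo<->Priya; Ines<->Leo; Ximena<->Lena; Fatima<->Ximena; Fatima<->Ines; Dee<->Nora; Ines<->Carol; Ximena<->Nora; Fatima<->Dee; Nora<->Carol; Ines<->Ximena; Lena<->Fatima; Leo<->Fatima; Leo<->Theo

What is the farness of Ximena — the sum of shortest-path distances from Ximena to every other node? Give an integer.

Distances from Ximena: Carol:2, Dee:2, Fatima:1, Ines:1, Lena:1, Leo:2, Nora:1, Priya:3, Theo:3.
Sum = 2 + 2 + 1 + 1 + 1 + 2 + 1 + 3 + 3 = 16.

16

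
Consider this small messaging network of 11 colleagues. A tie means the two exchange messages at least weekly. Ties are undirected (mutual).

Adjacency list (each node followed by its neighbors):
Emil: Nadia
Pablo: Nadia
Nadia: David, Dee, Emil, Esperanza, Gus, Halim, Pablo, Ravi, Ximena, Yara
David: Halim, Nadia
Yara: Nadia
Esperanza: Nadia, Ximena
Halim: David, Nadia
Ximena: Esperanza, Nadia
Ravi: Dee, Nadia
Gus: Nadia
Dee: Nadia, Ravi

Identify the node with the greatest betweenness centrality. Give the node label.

Nadia

Unnormalized betweenness of each node: David:0, Dee:0, Emil:0, Esperanza:0, Gus:0, Halim:0, Nadia:42, Pablo:0, Ravi:0, Ximena:0, Yara:0.
Nadia has the largest value, 42, making it the main broker — the node through which the most shortest paths run.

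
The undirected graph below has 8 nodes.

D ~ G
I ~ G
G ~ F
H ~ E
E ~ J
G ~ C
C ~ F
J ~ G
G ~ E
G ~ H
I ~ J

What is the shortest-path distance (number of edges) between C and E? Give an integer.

2

One shortest route is C – G – E, which uses 2 edges, and C and E are not directly tied, so nothing shorter exists. So d(C,E) = 2.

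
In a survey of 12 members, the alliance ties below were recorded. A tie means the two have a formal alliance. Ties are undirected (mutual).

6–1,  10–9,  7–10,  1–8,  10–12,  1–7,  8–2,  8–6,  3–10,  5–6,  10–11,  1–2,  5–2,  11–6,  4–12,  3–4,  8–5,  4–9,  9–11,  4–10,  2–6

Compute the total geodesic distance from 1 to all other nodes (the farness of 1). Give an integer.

Distances from 1: 2:1, 3:3, 4:3, 5:2, 6:1, 7:1, 8:1, 9:3, 10:2, 11:2, 12:3.
Sum = 1 + 3 + 3 + 2 + 1 + 1 + 1 + 3 + 2 + 2 + 3 = 22.

22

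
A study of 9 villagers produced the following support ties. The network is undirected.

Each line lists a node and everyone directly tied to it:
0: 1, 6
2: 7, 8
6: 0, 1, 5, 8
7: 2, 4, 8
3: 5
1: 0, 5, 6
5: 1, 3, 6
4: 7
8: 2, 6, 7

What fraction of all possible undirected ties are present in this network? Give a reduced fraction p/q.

11/36

There are 11 edges and 9 nodes, so the maximum possible is C(9,2) = 36.
Density = 11/36.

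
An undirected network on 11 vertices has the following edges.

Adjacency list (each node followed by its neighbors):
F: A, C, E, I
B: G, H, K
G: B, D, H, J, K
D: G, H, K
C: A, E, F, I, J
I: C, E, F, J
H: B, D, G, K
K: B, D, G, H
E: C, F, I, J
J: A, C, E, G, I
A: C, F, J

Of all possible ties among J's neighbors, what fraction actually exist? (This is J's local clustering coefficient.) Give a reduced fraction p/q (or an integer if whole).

J's neighbors: A, C, E, G, and I (k = 5).
Possible neighbor pairs: C(5,2) = 10. Edges among them: A–C, C–E, C–I, E–I → e = 4.
Clustering(J) = 4/10 = 2/5.

2/5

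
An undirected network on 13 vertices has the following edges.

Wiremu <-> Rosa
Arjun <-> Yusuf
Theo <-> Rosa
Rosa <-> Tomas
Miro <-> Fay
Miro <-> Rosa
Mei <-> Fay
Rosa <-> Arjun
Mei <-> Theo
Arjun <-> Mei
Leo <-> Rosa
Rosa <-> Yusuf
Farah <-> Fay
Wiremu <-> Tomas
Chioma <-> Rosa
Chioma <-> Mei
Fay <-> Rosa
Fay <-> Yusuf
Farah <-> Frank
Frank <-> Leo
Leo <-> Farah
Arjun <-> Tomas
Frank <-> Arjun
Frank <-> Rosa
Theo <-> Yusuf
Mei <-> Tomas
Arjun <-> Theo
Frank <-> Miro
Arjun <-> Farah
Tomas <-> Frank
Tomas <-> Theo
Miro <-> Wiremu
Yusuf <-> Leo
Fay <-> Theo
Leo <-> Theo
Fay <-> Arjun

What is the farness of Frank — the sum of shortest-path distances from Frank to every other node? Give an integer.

Distances from Frank: Arjun:1, Chioma:2, Farah:1, Fay:2, Leo:1, Mei:2, Miro:1, Rosa:1, Theo:2, Tomas:1, Wiremu:2, Yusuf:2.
Sum = 1 + 2 + 1 + 2 + 1 + 2 + 1 + 1 + 2 + 1 + 2 + 2 = 18.

18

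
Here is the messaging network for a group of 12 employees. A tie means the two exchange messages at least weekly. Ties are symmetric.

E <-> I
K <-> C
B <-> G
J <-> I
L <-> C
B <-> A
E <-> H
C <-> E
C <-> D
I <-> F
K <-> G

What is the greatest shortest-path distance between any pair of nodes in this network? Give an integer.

7

Eccentricity of each node (its greatest distance to any other): A:7, B:6, C:4, D:5, E:5, F:7, G:5, H:6, I:6, J:7, K:4, L:5.
The maximum eccentricity is 7, realized for instance by the pair F–A via F – I – E – C – K – G – B – A. So the diameter is 7.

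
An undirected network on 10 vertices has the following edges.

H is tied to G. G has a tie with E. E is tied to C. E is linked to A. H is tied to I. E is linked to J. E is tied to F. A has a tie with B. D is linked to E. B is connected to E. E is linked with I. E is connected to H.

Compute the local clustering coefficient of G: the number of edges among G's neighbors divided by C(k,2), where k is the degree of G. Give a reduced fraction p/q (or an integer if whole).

1

G's neighbors: E and H (k = 2).
Possible neighbor pairs: C(2,2) = 1. Edges among them: E–H → e = 1.
Clustering(G) = 1/1.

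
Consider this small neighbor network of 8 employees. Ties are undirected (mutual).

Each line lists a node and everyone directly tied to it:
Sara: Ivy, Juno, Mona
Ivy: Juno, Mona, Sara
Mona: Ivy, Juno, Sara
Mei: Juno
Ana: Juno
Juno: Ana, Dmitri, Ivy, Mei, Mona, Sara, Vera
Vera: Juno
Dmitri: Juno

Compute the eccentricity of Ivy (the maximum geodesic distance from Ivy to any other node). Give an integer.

2

Distances from Ivy: Ana:2, Dmitri:2, Juno:1, Mei:2, Mona:1, Sara:1, Vera:2.
The largest is 2 (to Dmitri, Vera, Mei, and Ana), so the eccentricity of Ivy is 2.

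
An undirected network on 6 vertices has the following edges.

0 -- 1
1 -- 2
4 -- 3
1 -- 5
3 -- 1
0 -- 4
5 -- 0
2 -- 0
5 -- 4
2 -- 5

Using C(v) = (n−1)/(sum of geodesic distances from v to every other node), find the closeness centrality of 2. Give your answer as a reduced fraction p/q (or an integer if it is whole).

5/7

Distances from 2: 0:1, 1:1, 3:2, 4:2, 5:1. Sum = 7.
n = 6, so closeness = 5/7.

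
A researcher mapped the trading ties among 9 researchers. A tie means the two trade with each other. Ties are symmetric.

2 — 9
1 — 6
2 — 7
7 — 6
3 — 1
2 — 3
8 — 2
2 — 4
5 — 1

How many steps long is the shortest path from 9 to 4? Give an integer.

2

One shortest route is 9 – 2 – 4, which uses 2 edges, and 9 and 4 are not directly tied, so nothing shorter exists. So d(9,4) = 2.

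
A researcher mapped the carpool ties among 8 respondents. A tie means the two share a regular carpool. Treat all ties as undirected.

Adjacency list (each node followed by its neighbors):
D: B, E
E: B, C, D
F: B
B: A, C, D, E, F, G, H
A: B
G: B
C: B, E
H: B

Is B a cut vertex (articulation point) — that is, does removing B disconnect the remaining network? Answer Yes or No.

Removing B leaves {C, D, and E} with no path to {H}, so the network splits into 5 components. B is a cut vertex.

Yes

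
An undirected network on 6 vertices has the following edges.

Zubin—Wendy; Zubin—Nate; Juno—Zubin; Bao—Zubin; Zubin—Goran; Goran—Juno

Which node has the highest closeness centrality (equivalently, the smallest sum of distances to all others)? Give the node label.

Zubin

Farness (sum of distances to all others) for each node — Bao:9, Goran:8, Juno:8, Nate:9, Wendy:9, Zubin:5.
The smallest farness is 5, for Zubin, so Zubin has the highest closeness.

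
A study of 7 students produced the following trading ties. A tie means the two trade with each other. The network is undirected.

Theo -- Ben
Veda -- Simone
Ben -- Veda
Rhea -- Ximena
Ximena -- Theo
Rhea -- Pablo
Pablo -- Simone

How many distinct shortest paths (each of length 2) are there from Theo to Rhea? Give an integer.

1

The shortest distance is 2, and the only length-2 path is Theo–Ximena–Rhea. So there is exactly 1 shortest path.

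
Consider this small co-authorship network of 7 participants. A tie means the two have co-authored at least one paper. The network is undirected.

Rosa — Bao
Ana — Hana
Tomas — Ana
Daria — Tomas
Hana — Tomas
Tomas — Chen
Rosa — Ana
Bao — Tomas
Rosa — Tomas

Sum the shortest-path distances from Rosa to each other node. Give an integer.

9

Distances from Rosa: Ana:1, Bao:1, Chen:2, Daria:2, Hana:2, Tomas:1.
Sum = 1 + 1 + 2 + 2 + 2 + 1 = 9.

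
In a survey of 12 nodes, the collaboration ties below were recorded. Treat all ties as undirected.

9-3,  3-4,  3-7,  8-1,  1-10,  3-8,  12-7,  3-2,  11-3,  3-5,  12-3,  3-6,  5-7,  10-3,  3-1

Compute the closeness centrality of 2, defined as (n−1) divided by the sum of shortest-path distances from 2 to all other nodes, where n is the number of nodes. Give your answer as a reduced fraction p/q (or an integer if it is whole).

Distances from 2: 1:2, 3:1, 4:2, 5:2, 6:2, 7:2, 8:2, 9:2, 10:2, 11:2, 12:2. Sum = 21.
n = 12, so closeness = 11/21.

11/21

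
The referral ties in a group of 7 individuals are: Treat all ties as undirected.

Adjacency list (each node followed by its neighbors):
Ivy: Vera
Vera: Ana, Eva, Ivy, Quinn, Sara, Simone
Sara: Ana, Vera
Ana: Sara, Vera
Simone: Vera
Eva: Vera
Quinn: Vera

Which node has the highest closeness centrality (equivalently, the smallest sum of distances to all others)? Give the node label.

Vera

Farness (sum of distances to all others) for each node — Ana:10, Eva:11, Ivy:11, Quinn:11, Sara:10, Simone:11, Vera:6.
The smallest farness is 6, for Vera, so Vera has the highest closeness.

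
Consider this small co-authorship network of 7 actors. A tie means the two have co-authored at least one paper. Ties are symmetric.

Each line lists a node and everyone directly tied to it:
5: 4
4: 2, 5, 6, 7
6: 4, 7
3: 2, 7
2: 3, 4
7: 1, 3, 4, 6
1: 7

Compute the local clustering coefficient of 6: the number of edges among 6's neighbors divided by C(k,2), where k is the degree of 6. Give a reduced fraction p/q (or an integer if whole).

1

6's neighbors: 4 and 7 (k = 2).
Possible neighbor pairs: C(2,2) = 1. Edges among them: 4–7 → e = 1.
Clustering(6) = 1/1.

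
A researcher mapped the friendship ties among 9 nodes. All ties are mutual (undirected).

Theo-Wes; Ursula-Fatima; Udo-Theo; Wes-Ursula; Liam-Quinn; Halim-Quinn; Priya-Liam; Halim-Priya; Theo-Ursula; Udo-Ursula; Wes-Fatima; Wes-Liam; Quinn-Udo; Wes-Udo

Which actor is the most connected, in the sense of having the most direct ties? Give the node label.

Degrees — Fatima:2, Halim:2, Liam:3, Priya:2, Quinn:3, Theo:3, Udo:4, Ursula:4, Wes:5.
The maximum is 5, attained only by Wes.

Wes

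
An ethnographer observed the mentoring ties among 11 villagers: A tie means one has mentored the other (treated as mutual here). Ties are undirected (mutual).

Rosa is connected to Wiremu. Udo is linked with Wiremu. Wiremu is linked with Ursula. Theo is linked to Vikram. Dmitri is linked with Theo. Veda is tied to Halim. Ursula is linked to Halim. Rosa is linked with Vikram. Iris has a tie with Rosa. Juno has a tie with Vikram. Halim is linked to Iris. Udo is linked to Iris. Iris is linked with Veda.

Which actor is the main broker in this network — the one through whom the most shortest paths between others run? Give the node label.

Rosa

Unnormalized betweenness of each node: Dmitri:0, Halim:7/3, Iris:91/6, Juno:0, Rosa:149/6, Theo:9, Udo:5/6, Ursula:4/3, Veda:0, Vikram:23, Wiremu:17/2.
Rosa has the largest value, 149/6, making it the main broker — the node through which the most shortest paths run.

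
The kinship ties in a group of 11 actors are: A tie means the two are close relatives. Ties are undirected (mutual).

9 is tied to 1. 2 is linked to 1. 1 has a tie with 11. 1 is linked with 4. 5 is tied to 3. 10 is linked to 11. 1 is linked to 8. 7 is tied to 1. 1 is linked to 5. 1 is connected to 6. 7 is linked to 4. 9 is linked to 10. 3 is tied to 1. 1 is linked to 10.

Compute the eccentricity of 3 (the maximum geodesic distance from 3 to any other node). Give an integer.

Distances from 3: 1:1, 2:2, 4:2, 5:1, 6:2, 7:2, 8:2, 9:2, 10:2, 11:2.
The largest is 2 (to 11, 10, 6, 4, 8, 7, 9, and 2), so the eccentricity of 3 is 2.

2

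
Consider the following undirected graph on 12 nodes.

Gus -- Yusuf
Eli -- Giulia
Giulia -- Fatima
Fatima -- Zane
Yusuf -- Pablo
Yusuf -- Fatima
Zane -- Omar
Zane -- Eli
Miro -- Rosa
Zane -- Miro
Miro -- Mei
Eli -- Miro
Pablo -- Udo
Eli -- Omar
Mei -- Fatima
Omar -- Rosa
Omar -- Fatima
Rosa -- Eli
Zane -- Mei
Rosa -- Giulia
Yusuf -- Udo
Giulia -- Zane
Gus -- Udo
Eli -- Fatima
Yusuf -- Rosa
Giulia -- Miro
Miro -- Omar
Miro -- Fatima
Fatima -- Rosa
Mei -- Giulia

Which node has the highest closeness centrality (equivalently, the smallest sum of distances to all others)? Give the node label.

Farness (sum of distances to all others) for each node — Eli:19, Fatima:14, Giulia:19, Gus:26, Mei:21, Miro:18, Omar:20, Pablo:26, Rosa:16, Udo:25, Yusuf:17, Zane:19.
The smallest farness is 14, for Fatima, so Fatima has the highest closeness.

Fatima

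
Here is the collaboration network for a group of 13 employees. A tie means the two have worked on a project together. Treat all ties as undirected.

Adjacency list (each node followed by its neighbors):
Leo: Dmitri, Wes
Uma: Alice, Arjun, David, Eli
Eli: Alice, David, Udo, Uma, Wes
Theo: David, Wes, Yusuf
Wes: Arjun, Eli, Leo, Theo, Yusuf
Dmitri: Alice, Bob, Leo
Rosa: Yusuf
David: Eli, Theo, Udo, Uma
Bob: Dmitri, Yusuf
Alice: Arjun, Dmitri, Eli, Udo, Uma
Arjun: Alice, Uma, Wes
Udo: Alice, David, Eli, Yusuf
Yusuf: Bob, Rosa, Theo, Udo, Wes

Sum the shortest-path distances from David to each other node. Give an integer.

Distances from David: Alice:2, Arjun:2, Bob:3, Dmitri:3, Eli:1, Leo:3, Rosa:3, Theo:1, Udo:1, Uma:1, Wes:2, Yusuf:2.
Sum = 2 + 2 + 3 + 3 + 1 + 3 + 3 + 1 + 1 + 1 + 2 + 2 = 24.

24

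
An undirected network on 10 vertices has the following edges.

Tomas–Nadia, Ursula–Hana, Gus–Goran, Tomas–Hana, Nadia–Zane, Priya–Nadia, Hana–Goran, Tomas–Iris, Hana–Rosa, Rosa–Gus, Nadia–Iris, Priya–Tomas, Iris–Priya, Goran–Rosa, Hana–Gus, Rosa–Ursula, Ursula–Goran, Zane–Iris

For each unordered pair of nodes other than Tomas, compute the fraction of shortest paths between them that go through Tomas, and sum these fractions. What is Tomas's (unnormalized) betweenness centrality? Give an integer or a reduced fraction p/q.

Pairs whose geodesics pass through Tomas — Goran–Zane: 2/2; Goran–Priya: 1; Goran–Iris: 1; Goran–Nadia: 1; Ursula–Zane: 2/2; Ursula–Priya: 1; Ursula–Iris: 1; Ursula–Nadia: 1; Gus–Zane: 2/2; Gus–Priya: 1; Gus–Iris: 1; Gus–Nadia: 1; Rosa–Zane: 2/2; Rosa–Priya: 1 … (+6 more pairs).
All other pairs contribute 0.
Summing the contributions gives betweenness(Tomas) = 20.

20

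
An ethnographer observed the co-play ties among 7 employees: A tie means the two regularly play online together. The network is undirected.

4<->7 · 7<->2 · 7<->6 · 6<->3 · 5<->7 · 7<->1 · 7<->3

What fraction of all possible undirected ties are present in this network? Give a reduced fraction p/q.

There are 7 edges and 7 nodes, so the maximum possible is C(7,2) = 21.
Density = 7/21 = 1/3.

1/3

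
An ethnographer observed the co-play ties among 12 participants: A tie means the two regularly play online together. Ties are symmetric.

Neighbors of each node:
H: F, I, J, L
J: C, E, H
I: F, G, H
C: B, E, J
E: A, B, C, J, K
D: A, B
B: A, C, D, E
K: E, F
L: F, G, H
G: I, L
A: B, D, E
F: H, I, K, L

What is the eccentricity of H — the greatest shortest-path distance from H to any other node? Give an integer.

4

Distances from H: A:3, B:3, C:2, D:4, E:2, F:1, G:2, I:1, J:1, K:2, L:1.
The largest is 4 (to D), so the eccentricity of H is 4.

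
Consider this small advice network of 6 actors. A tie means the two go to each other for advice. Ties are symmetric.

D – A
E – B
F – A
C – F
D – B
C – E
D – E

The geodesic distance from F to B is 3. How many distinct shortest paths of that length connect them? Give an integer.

2

The shortest distance is 3. The length-3 paths are: F–C–E–B; F–A–D–B.
That gives 2 distinct shortest paths.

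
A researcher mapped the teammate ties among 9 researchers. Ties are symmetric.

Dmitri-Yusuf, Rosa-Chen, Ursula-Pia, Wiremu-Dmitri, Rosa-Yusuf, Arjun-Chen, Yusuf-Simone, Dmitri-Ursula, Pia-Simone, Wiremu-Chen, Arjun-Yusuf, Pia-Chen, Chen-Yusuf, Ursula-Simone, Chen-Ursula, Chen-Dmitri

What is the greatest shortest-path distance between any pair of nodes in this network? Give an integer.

Eccentricity of each node (its greatest distance to any other): Arjun:2, Chen:2, Dmitri:2, Pia:2, Rosa:2, Simone:3, Ursula:2, Wiremu:3, Yusuf:2.
The maximum eccentricity is 3, realized for instance by the pair Simone–Wiremu via Simone – Pia – Chen – Wiremu. So the diameter is 3.

3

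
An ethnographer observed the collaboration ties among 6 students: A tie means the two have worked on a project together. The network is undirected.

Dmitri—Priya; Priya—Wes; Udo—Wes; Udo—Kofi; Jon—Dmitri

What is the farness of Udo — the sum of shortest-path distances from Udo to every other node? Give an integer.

Distances from Udo: Dmitri:3, Jon:4, Kofi:1, Priya:2, Wes:1.
Sum = 3 + 4 + 1 + 2 + 1 = 11.

11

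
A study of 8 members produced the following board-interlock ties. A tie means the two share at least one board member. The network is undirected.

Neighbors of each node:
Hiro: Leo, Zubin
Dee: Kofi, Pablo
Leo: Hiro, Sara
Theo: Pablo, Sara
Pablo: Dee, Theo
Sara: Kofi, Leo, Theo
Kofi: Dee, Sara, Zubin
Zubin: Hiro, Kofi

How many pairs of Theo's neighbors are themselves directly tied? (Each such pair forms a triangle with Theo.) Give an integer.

0

Theo's neighbors are Pablo and Sara, but none of them are tied to each other, so no triangle contains Theo.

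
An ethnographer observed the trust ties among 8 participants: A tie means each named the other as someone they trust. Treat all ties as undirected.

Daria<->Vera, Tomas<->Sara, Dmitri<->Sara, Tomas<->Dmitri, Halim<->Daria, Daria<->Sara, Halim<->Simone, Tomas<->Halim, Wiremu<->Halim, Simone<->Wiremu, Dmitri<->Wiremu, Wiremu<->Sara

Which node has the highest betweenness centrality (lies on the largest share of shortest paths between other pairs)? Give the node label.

Unnormalized betweenness of each node: Daria:19/3, Dmitri:1/3, Halim:16/3, Sara:13/3, Simone:0, Tomas:5/6, Vera:0, Wiremu:17/6.
Daria has the largest value, 19/3, making it the main broker — the node through which the most shortest paths run.

Daria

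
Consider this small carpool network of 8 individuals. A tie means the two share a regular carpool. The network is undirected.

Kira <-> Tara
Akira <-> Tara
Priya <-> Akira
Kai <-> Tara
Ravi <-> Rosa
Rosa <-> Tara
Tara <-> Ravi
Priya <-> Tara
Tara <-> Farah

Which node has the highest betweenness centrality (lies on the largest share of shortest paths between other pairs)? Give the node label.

Tara

Unnormalized betweenness of each node: Akira:0, Farah:0, Kai:0, Kira:0, Priya:0, Ravi:0, Rosa:0, Tara:19.
Tara has the largest value, 19, making it the main broker — the node through which the most shortest paths run.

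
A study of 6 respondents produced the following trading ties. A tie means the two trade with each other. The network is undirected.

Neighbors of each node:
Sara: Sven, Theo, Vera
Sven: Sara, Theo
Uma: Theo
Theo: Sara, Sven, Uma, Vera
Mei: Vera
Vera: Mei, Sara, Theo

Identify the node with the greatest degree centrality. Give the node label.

Degrees — Mei:1, Sara:3, Sven:2, Theo:4, Uma:1, Vera:3.
The maximum is 4, attained only by Theo.

Theo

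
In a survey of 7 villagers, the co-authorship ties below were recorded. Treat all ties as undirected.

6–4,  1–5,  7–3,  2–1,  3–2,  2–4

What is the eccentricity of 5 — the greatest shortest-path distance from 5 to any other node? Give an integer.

4

Distances from 5: 1:1, 2:2, 3:3, 4:3, 6:4, 7:4.
The largest is 4 (to 7 and 6), so the eccentricity of 5 is 4.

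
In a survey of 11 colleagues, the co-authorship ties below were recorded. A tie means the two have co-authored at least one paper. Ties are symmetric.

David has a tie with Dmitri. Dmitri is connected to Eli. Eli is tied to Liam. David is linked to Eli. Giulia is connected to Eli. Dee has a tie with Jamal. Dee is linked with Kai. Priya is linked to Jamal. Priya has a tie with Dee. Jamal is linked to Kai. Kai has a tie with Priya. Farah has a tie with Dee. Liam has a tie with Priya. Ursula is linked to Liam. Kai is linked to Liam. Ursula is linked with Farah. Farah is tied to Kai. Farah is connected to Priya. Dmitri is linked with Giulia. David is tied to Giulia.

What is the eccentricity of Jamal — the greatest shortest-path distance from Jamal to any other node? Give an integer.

Distances from Jamal: David:4, Dee:1, Dmitri:4, Eli:3, Farah:2, Giulia:4, Kai:1, Liam:2, Priya:1, Ursula:3.
The largest is 4 (to Dmitri, David, and Giulia), so the eccentricity of Jamal is 4.

4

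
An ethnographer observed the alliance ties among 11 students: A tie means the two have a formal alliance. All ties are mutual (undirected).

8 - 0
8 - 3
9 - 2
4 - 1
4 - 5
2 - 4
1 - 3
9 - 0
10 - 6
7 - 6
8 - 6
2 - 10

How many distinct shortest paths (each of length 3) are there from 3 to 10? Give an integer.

The shortest distance is 3, and the only length-3 path is 3–8–6–10. So there is exactly 1 shortest path.

1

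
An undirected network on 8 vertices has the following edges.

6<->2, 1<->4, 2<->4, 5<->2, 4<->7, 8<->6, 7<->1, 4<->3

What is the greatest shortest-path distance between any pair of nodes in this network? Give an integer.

4

Eccentricity of each node (its greatest distance to any other): 1:4, 2:2, 3:4, 4:3, 5:3, 6:3, 7:4, 8:4.
The maximum eccentricity is 4, realized for instance by the pair 8–1 via 8 – 6 – 2 – 4 – 1. So the diameter is 4.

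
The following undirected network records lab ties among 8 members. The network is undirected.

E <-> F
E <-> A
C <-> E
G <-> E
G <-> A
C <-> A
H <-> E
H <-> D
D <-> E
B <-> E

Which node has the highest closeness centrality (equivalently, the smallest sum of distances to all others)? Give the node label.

E

Farness (sum of distances to all others) for each node — A:11, B:13, C:12, D:12, E:7, F:13, G:12, H:12.
The smallest farness is 7, for E, so E has the highest closeness.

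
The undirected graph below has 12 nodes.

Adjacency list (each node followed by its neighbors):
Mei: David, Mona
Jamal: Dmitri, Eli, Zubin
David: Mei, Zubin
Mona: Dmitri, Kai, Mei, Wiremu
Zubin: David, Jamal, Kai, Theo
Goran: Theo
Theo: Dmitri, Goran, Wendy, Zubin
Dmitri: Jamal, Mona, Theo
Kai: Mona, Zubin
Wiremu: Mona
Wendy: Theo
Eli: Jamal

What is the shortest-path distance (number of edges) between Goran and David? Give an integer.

3

One shortest route is Goran – Theo – Zubin – David, which uses 3 edges, and at distance 2 from Goran we only reach {Dmitri, Wendy, Zubin}, which does not include David. So d(Goran,David) = 3.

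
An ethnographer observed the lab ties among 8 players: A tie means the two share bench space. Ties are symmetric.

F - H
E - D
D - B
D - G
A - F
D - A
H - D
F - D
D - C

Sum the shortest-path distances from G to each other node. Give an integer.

Distances from G: A:2, B:2, C:2, D:1, E:2, F:2, H:2.
Sum = 2 + 2 + 2 + 1 + 2 + 2 + 2 = 13.

13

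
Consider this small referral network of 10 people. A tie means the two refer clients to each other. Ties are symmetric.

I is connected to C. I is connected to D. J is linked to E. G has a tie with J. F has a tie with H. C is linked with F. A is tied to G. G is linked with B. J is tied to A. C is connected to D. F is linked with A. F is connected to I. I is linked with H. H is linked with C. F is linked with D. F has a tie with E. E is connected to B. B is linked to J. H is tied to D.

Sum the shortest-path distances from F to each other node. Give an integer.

12

Distances from F: A:1, B:2, C:1, D:1, E:1, G:2, H:1, I:1, J:2.
Sum = 1 + 2 + 1 + 1 + 1 + 2 + 1 + 1 + 2 = 12.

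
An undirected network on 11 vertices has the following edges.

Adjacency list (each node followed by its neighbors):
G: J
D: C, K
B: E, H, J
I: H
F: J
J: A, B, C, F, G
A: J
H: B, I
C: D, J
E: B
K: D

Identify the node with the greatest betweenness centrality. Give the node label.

J

Unnormalized betweenness of each node: A:0, B:23, C:16, D:9, E:0, F:0, G:0, H:9, I:0, J:36, K:0.
J has the largest value, 36, making it the main broker — the node through which the most shortest paths run.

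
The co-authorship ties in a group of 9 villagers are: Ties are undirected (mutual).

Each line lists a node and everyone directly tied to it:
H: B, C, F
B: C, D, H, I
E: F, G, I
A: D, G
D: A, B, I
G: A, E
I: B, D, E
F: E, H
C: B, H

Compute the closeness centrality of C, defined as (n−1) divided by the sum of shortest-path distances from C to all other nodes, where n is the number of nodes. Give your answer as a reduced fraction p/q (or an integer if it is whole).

4/9

Distances from C: A:3, B:1, D:2, E:3, F:2, G:4, H:1, I:2. Sum = 18.
n = 9, so closeness = 8/18 = 4/9.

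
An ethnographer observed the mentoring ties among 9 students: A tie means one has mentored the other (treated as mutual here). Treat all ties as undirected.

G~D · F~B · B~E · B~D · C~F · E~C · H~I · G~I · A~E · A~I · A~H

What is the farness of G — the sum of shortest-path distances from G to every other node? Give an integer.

18

Distances from G: A:2, B:2, C:4, D:1, E:3, F:3, H:2, I:1.
Sum = 2 + 2 + 4 + 1 + 3 + 3 + 2 + 1 = 18.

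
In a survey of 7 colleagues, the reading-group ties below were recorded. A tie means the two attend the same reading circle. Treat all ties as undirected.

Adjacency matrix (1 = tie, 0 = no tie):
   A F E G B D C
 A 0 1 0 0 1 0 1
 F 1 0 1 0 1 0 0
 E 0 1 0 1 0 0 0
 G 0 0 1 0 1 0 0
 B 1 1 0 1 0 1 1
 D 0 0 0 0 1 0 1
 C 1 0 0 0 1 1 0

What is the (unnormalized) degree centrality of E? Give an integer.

2

E is directly tied to F and G. That is 2 neighbors, so the degree of E is 2.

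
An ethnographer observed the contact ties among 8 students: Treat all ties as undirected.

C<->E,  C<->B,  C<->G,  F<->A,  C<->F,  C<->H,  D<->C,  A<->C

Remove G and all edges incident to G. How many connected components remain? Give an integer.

1

G's neighbors (C) remain reachable from one another through other ties, so the rest of the network stays in one piece.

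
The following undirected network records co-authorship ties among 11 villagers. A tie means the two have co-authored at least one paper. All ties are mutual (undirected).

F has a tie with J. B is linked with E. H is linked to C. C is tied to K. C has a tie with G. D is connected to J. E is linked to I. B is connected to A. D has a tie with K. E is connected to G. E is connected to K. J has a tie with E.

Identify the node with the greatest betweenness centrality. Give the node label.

E

Unnormalized betweenness of each node: A:0, B:9, C:59/6, D:7/3, E:179/6, F:0, G:16/3, H:0, I:0, J:34/3, K:34/3.
E has the largest value, 179/6, making it the main broker — the node through which the most shortest paths run.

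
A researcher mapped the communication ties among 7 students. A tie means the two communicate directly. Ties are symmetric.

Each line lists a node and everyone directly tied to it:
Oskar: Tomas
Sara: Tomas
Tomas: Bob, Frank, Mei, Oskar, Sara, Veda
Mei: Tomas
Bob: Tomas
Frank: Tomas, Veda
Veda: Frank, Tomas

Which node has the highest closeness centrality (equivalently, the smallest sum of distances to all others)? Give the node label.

Tomas

Farness (sum of distances to all others) for each node — Bob:11, Frank:10, Mei:11, Oskar:11, Sara:11, Tomas:6, Veda:10.
The smallest farness is 6, for Tomas, so Tomas has the highest closeness.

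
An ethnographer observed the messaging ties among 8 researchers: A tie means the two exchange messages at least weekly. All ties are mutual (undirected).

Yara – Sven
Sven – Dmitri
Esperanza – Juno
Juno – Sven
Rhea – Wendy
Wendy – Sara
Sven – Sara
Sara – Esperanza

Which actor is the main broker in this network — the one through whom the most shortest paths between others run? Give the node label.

Sven

Unnormalized betweenness of each node: Dmitri:0, Esperanza:3/2, Juno:3/2, Rhea:0, Sara:23/2, Sven:25/2, Wendy:6, Yara:0.
Sven has the largest value, 25/2, making it the main broker — the node through which the most shortest paths run.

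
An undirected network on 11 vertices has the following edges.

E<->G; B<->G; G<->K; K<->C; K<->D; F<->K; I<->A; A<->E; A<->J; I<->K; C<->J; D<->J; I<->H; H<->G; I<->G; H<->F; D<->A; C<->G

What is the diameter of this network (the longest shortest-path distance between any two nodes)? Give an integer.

3

Eccentricity of each node (its greatest distance to any other): A:3, B:3, C:2, D:3, E:3, F:3, G:2, H:3, I:2, J:3, K:2.
The maximum eccentricity is 3, realized for instance by the pair E–F via E – G – H – F. So the diameter is 3.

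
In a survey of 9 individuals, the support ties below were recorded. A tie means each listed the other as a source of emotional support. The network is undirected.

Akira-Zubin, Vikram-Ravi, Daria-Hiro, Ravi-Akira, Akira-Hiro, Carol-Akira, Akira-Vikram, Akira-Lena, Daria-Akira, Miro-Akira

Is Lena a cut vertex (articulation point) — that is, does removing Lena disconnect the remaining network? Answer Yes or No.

No

Even without Lena, every remaining node can still reach every other (the residual graph is connected), so Lena is not a cut vertex.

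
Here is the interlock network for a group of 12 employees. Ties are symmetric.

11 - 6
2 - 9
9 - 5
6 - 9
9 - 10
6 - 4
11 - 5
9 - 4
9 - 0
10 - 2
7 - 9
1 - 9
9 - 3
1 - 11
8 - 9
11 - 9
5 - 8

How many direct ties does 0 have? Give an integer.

0 is directly tied to 9. That is 1 neighbor, so the degree of 0 is 1.

1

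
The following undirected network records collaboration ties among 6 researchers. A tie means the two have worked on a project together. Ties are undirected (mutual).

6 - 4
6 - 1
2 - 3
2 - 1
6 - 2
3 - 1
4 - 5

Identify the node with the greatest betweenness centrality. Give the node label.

6

Unnormalized betweenness of each node: 1:3/2, 2:3/2, 3:0, 4:4, 5:0, 6:6.
6 has the largest value, 6, making it the main broker — the node through which the most shortest paths run.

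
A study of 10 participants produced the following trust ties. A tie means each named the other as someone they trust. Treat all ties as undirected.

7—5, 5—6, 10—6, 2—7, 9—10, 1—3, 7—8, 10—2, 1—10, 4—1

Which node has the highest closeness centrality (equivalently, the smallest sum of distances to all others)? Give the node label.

Farness (sum of distances to all others) for each node — 1:19, 2:18, 3:27, 4:27, 5:22, 6:19, 7:21, 8:29, 9:23, 10:15.
The smallest farness is 15, for 10, so 10 has the highest closeness.

10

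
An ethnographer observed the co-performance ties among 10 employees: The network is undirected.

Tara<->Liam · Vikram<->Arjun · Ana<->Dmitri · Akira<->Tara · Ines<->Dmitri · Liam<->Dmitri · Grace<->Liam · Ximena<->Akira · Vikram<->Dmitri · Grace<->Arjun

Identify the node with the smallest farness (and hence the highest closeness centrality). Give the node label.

Farness (sum of distances to all others) for each node — Akira:26, Ana:25, Arjun:24, Dmitri:17, Grace:21, Ines:25, Liam:16, Tara:20, Vikram:22, Ximena:34.
The smallest farness is 16, for Liam, so Liam has the highest closeness.

Liam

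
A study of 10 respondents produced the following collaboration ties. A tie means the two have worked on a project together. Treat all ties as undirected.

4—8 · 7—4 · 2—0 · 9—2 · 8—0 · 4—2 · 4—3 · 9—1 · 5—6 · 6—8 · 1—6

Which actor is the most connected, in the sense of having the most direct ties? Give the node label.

4

Degrees — 0:2, 1:2, 2:3, 3:1, 4:4, 5:1, 6:3, 7:1, 8:3, 9:2.
The maximum is 4, attained only by 4.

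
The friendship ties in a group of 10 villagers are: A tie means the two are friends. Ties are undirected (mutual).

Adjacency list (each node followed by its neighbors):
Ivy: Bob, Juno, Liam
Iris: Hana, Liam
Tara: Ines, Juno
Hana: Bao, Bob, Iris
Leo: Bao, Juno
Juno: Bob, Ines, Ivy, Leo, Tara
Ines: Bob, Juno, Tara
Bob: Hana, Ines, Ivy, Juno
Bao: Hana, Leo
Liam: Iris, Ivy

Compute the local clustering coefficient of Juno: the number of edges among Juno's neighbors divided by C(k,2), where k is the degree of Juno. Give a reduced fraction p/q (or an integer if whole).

Juno's neighbors: Bob, Ines, Ivy, Leo, and Tara (k = 5).
Possible neighbor pairs: C(5,2) = 10. Edges among them: Bob–Ines, Bob–Ivy, Ines–Tara → e = 3.
Clustering(Juno) = 3/10.

3/10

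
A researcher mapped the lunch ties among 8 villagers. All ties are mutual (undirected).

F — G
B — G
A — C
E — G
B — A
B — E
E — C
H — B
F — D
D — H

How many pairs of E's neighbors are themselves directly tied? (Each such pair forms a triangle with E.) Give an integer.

1

E's neighbors: B, C, and G.
Neighbor pairs that are themselves tied: E–B–G. Each forms one triangle with E, for 1 in total.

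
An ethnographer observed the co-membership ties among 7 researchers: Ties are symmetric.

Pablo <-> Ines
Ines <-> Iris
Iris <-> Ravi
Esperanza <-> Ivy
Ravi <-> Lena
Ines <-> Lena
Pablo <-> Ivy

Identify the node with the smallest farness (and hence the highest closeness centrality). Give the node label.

Farness (sum of distances to all others) for each node — Esperanza:19, Ines:10, Iris:13, Ivy:14, Lena:13, Pablo:11, Ravi:16.
The smallest farness is 10, for Ines, so Ines has the highest closeness.

Ines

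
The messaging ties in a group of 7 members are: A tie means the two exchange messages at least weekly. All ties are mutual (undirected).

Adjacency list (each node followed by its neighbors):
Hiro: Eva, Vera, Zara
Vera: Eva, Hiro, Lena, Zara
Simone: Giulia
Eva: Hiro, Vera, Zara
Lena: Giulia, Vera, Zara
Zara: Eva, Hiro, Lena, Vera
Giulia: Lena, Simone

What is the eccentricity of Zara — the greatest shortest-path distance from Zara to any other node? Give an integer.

Distances from Zara: Eva:1, Giulia:2, Hiro:1, Lena:1, Simone:3, Vera:1.
The largest is 3 (to Simone), so the eccentricity of Zara is 3.

3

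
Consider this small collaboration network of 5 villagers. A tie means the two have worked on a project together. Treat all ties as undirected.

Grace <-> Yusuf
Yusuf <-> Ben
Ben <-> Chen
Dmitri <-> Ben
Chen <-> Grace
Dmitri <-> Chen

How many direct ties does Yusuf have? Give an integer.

Yusuf is directly tied to Ben and Grace. That is 2 neighbors, so the degree of Yusuf is 2.

2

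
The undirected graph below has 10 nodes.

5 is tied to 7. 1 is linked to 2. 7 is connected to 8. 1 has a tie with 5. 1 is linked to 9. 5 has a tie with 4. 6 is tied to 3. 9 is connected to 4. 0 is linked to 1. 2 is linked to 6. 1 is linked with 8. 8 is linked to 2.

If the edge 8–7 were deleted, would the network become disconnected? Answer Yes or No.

No

Even without that edge, 8 still reaches 7 via 8 – 1 – 5 – 7, so the network stays connected. Not a bridge.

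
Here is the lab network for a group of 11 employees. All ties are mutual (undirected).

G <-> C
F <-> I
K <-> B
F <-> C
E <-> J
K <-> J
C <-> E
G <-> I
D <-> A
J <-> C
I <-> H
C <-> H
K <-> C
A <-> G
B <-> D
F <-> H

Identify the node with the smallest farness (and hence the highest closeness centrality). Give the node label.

Farness (sum of distances to all others) for each node — A:23, B:24, C:15, D:27, E:23, F:21, G:18, H:21, I:23, J:20, K:19.
The smallest farness is 15, for C, so C has the highest closeness.

C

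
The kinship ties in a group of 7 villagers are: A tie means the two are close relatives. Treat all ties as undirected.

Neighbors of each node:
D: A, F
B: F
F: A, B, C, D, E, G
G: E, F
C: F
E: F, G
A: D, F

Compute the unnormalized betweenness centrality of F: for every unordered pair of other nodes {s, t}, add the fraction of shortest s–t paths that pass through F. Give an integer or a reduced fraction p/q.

13

Pairs whose geodesics pass through F — C–D: 1; C–E: 1; C–A: 1; C–G: 1; C–B: 1; D–E: 1; D–G: 1; D–B: 1; E–A: 1; E–B: 1; A–G: 1; A–B: 1; G–B: 1.
All other pairs contribute 0.
Summing the contributions gives betweenness(F) = 13.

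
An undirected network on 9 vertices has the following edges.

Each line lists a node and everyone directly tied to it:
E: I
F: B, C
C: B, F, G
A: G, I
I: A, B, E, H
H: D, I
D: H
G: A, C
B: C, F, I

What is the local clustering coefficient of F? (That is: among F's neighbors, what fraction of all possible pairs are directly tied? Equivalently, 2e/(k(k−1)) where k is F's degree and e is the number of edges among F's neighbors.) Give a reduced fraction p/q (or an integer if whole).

1

F's neighbors: B and C (k = 2).
Possible neighbor pairs: C(2,2) = 1. Edges among them: B–C → e = 1.
Clustering(F) = 1/1.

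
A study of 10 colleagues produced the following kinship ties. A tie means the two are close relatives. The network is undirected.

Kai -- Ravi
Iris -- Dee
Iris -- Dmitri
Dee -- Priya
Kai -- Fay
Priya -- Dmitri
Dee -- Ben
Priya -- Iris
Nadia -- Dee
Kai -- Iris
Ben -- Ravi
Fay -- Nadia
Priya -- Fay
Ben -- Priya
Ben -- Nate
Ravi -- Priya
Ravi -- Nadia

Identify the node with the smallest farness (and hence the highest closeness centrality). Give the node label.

Farness (sum of distances to all others) for each node — Ben:14, Dee:14, Dmitri:18, Fay:16, Iris:15, Kai:16, Nadia:17, Nate:22, Priya:12, Ravi:14.
The smallest farness is 12, for Priya, so Priya has the highest closeness.

Priya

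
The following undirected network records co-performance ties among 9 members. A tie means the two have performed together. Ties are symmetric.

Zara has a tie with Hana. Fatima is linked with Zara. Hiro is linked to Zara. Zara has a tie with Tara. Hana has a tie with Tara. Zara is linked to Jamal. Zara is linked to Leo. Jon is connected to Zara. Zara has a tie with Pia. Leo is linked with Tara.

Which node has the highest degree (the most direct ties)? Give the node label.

Degrees — Fatima:1, Hana:2, Hiro:1, Jamal:1, Jon:1, Leo:2, Pia:1, Tara:3, Zara:8.
The maximum is 8, attained only by Zara.

Zara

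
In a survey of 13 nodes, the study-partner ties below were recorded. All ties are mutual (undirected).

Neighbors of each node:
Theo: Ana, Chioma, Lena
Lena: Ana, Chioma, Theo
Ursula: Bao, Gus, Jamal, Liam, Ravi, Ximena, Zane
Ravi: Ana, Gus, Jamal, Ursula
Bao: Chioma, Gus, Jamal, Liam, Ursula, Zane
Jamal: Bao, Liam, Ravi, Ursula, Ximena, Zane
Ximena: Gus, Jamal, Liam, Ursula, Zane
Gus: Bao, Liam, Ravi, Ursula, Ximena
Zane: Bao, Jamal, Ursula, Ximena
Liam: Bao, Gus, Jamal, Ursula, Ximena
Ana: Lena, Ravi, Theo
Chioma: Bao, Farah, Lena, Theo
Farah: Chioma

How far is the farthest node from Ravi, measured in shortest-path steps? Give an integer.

Distances from Ravi: Ana:1, Bao:2, Chioma:3, Farah:4, Gus:1, Jamal:1, Lena:2, Liam:2, Theo:2, Ursula:1, Ximena:2, Zane:2.
The largest is 4 (to Farah), so the eccentricity of Ravi is 4.

4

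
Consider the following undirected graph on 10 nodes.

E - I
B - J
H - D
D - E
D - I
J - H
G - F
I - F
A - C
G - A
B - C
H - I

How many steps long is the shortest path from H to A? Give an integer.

One shortest route is H – J – B – C – A, which uses 4 edges, and at distance 3 from H we only reach {C, G}, which does not include A. So d(H,A) = 4.

4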